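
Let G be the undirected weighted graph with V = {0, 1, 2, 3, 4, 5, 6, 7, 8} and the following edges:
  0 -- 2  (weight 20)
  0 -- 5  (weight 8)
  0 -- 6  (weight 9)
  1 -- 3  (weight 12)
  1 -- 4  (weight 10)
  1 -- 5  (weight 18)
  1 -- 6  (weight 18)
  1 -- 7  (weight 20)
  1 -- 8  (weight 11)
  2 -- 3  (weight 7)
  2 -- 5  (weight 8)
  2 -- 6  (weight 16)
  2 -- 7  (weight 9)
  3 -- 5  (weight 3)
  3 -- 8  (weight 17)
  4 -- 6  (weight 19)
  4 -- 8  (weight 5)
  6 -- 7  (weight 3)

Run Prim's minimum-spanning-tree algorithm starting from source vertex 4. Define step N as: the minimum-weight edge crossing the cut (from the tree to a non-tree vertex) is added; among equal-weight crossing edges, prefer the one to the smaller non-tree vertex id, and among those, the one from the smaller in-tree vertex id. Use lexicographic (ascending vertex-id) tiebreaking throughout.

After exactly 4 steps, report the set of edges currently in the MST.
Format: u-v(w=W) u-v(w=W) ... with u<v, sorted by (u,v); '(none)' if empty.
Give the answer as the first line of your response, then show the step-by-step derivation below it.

1-3(w=12) 1-4(w=10) 3-5(w=3) 4-8(w=5)

step 1: add edge 4-8 (w=5); MST = {4-8(w=5)}
step 2: add edge 1-4 (w=10); MST = {1-4(w=10) 4-8(w=5)}
step 3: add edge 1-3 (w=12); MST = {1-3(w=12) 1-4(w=10) 4-8(w=5)}
step 4: add edge 3-5 (w=3); MST = {1-3(w=12) 1-4(w=10) 3-5(w=3) 4-8(w=5)}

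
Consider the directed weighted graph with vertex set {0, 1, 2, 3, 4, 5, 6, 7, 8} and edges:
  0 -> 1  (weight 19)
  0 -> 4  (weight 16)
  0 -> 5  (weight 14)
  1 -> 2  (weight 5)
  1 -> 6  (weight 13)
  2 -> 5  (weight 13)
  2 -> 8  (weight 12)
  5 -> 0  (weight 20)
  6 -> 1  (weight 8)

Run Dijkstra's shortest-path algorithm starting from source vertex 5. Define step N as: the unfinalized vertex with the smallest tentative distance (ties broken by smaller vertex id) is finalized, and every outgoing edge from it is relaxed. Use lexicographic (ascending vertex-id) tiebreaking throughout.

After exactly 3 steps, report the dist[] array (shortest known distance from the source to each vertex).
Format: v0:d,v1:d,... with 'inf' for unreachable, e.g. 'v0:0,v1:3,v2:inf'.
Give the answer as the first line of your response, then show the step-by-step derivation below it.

v0:20,v1:39,v2:inf,v3:inf,v4:36,v5:0,v6:inf,v7:inf,v8:inf

step 1: dist = v0:20,v1:inf,v2:inf,v3:inf,v4:inf,v5:0,v6:inf,v7:inf,v8:inf
step 2: dist = v0:20,v1:39,v2:inf,v3:inf,v4:36,v5:0,v6:inf,v7:inf,v8:inf
step 3: dist = v0:20,v1:39,v2:inf,v3:inf,v4:36,v5:0,v6:inf,v7:inf,v8:inf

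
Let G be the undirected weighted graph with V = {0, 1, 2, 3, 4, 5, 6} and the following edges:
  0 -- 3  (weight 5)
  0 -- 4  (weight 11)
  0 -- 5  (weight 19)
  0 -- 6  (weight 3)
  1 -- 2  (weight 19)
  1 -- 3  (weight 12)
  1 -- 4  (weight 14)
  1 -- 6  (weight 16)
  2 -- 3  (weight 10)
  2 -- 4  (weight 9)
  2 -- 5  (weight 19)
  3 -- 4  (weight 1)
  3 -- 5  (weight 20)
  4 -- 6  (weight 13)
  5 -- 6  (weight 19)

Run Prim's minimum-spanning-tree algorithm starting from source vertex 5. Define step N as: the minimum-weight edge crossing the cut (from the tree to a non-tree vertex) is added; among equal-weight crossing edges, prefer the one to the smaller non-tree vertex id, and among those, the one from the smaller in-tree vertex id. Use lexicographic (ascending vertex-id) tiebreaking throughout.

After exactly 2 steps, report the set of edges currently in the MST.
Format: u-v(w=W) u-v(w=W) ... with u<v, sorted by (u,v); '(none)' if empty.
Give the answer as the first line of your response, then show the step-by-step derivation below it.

0-5(w=19) 0-6(w=3)

step 1: add edge 0-5 (w=19); MST = {0-5(w=19)}
step 2: add edge 0-6 (w=3); MST = {0-5(w=19) 0-6(w=3)}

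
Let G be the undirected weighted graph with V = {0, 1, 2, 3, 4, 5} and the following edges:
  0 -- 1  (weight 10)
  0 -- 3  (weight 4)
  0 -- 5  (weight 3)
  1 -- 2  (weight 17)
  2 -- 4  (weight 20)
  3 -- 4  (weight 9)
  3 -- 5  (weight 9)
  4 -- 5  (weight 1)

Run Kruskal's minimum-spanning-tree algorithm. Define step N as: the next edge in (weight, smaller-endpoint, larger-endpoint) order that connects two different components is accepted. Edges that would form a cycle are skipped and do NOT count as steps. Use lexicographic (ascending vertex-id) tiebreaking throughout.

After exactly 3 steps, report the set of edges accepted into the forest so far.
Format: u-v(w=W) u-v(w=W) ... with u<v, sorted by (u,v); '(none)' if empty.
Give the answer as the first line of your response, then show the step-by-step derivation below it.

0-3(w=4) 0-5(w=3) 4-5(w=1)

step 1: add edge 4-5 (w=1); MST = {4-5(w=1)}
step 2: add edge 0-5 (w=3); MST = {0-5(w=3) 4-5(w=1)}
step 3: add edge 0-3 (w=4); MST = {0-3(w=4) 0-5(w=3) 4-5(w=1)}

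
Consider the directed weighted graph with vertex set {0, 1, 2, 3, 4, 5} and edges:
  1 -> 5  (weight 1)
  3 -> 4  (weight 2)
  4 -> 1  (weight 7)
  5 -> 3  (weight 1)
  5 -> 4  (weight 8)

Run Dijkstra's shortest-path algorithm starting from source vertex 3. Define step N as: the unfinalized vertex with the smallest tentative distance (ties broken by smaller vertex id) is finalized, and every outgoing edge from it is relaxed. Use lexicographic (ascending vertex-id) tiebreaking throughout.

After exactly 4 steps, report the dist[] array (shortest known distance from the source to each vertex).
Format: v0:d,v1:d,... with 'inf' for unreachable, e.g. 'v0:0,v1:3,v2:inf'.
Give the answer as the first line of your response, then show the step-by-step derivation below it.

v0:inf,v1:9,v2:inf,v3:0,v4:2,v5:10

step 1: dist = v0:inf,v1:inf,v2:inf,v3:0,v4:2,v5:inf
step 2: dist = v0:inf,v1:9,v2:inf,v3:0,v4:2,v5:inf
step 3: dist = v0:inf,v1:9,v2:inf,v3:0,v4:2,v5:10
step 4: dist = v0:inf,v1:9,v2:inf,v3:0,v4:2,v5:10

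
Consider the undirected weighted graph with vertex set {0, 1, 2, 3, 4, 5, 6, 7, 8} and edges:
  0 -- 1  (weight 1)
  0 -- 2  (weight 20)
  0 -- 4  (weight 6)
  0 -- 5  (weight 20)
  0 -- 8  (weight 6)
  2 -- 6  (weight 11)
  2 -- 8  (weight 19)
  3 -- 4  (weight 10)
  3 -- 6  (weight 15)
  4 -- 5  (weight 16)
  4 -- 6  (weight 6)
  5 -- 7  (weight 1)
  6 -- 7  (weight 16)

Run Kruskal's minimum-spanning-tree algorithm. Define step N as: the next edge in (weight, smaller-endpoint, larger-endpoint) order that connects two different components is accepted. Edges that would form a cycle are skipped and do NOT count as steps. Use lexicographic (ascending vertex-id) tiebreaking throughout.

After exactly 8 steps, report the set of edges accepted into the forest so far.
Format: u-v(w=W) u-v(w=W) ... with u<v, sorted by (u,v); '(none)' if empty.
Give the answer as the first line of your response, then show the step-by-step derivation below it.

0-1(w=1) 0-4(w=6) 0-8(w=6) 2-6(w=11) 3-4(w=10) 4-5(w=16) 4-6(w=6) 5-7(w=1)

step 1: add edge 0-1 (w=1); MST = {0-1(w=1)}
step 2: add edge 5-7 (w=1); MST = {0-1(w=1) 5-7(w=1)}
step 3: add edge 0-4 (w=6); MST = {0-1(w=1) 0-4(w=6) 5-7(w=1)}
step 4: add edge 0-8 (w=6); MST = {0-1(w=1) 0-4(w=6) 0-8(w=6) 5-7(w=1)}
step 5: add edge 4-6 (w=6); MST = {0-1(w=1) 0-4(w=6) 0-8(w=6) 4-6(w=6) 5-7(w=1)}
step 6: add edge 3-4 (w=10); MST = {0-1(w=1) 0-4(w=6) 0-8(w=6) 3-4(w=10) 4-6(w=6) 5-7(w=1)}
step 7: add edge 2-6 (w=11); MST = {0-1(w=1) 0-4(w=6) 0-8(w=6) 2-6(w=11) 3-4(w=10) 4-6(w=6) 5-7(w=1)}
step 8: add edge 4-5 (w=16); MST = {0-1(w=1) 0-4(w=6) 0-8(w=6) 2-6(w=11) 3-4(w=10) 4-5(w=16) 4-6(w=6) 5-7(w=1)}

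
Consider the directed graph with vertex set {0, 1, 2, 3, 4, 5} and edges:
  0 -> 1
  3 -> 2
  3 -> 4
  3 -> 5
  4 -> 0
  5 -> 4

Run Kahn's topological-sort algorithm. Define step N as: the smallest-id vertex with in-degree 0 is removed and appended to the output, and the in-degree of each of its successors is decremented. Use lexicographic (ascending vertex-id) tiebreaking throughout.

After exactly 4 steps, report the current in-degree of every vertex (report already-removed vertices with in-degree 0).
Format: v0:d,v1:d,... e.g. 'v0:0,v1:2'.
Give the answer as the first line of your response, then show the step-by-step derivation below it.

v0:0,v1:1,v2:0,v3:0,v4:0,v5:0

step 1: output 3; order=[3]; indeg=(1,1,0,0,1,0)
step 2: output 2; order=[3,2]; indeg=(1,1,0,0,1,0)
step 3: output 5; order=[3,2,5]; indeg=(1,1,0,0,0,0)
step 4: output 4; order=[3,2,5,4]; indeg=(0,1,0,0,0,0)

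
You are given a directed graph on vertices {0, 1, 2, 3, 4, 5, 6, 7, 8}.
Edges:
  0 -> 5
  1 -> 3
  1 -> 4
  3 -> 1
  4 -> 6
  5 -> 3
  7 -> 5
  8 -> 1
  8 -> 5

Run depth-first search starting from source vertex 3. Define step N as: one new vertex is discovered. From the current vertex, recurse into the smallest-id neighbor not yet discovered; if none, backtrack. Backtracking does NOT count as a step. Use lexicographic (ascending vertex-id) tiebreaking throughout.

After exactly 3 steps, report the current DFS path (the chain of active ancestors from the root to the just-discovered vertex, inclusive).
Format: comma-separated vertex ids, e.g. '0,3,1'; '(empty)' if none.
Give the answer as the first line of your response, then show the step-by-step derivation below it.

3,1,4

step 1: discover 3; path=3; order=3
step 2: discover 1; path=3>1; order=3,1
step 3: discover 4; path=3>1>4; order=3,1,4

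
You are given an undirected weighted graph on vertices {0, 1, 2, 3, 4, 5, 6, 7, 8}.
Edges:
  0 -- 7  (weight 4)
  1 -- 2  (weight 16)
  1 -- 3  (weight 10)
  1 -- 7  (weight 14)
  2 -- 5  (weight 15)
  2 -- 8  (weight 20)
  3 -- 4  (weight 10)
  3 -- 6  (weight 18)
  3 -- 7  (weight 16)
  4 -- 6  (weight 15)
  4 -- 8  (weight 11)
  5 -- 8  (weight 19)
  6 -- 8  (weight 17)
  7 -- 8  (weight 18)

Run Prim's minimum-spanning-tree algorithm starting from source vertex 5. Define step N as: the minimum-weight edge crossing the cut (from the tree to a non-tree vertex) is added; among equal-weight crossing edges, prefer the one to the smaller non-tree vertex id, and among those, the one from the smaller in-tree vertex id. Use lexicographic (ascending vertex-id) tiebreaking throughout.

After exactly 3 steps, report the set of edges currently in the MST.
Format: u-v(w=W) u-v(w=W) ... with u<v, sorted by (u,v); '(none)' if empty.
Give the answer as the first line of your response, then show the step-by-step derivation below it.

1-2(w=16) 1-3(w=10) 2-5(w=15)

step 1: add edge 2-5 (w=15); MST = {2-5(w=15)}
step 2: add edge 1-2 (w=16); MST = {1-2(w=16) 2-5(w=15)}
step 3: add edge 1-3 (w=10); MST = {1-2(w=16) 1-3(w=10) 2-5(w=15)}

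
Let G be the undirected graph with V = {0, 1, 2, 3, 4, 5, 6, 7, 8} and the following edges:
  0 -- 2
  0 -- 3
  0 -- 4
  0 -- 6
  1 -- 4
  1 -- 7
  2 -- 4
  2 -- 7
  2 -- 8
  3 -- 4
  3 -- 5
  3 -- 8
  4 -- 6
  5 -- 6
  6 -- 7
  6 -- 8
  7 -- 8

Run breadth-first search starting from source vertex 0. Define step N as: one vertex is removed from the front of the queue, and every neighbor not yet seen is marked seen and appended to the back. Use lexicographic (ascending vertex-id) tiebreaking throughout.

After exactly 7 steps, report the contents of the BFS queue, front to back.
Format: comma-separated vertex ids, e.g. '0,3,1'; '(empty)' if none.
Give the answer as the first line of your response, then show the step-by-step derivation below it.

5,1

step 1: dequeue 0; queue=[2,3,4,6]; order=0
step 2: dequeue 2; queue=[3,4,6,7,8]; order=0,2
step 3: dequeue 3; queue=[4,6,7,8,5]; order=0,2,3
step 4: dequeue 4; queue=[6,7,8,5,1]; order=0,2,3,4
step 5: dequeue 6; queue=[7,8,5,1]; order=0,2,3,4,6
step 6: dequeue 7; queue=[8,5,1]; order=0,2,3,4,6,7
step 7: dequeue 8; queue=[5,1]; order=0,2,3,4,6,7,8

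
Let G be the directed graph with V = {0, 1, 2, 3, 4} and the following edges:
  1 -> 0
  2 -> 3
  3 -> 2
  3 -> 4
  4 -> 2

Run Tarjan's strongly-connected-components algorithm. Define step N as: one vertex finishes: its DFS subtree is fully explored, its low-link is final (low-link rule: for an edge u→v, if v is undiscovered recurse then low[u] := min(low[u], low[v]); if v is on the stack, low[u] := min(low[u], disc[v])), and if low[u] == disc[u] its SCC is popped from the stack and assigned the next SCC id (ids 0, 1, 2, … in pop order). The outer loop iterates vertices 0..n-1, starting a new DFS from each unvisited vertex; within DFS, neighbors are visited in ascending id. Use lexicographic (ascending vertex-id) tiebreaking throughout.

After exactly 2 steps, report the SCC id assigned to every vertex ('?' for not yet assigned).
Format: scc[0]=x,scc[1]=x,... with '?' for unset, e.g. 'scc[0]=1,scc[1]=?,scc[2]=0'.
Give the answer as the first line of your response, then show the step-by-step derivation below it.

scc[0]=0,scc[1]=1,scc[2]=?,scc[3]=?,scc[4]=?

step 1: low=(low[0]=0,low[1]=?,low[2]=?,low[3]=?,low[4]=?); scc=(scc[0]=0,scc[1]=?,scc[2]=?,scc[3]=?,scc[4]=?)
step 2: low=(low[0]=0,low[1]=1,low[2]=?,low[3]=?,low[4]=?); scc=(scc[0]=0,scc[1]=1,scc[2]=?,scc[3]=?,scc[4]=?)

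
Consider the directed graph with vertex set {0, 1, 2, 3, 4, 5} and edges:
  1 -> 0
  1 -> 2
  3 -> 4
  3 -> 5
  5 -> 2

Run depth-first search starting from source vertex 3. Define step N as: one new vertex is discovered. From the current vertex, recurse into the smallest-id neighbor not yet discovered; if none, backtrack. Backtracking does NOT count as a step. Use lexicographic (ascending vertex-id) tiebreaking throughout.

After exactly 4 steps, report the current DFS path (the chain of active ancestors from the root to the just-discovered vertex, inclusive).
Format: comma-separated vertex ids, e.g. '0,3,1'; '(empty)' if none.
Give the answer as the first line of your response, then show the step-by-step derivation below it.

3,5,2

step 1: discover 3; path=3; order=3
step 2: discover 4; path=3>4; order=3,4
step 3: discover 5; path=3>5; order=3,4,5
step 4: discover 2; path=3>5>2; order=3,4,5,2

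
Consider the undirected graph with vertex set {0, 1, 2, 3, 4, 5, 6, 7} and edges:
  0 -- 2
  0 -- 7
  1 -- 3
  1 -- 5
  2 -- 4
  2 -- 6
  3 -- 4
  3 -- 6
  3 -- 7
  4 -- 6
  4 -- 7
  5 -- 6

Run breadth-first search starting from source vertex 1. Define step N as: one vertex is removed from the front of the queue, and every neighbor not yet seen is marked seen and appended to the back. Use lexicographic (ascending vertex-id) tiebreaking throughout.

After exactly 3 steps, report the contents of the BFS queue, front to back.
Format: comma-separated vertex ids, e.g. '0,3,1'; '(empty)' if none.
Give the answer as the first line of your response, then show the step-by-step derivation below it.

4,6,7

step 1: dequeue 1; queue=[3,5]; order=1
step 2: dequeue 3; queue=[5,4,6,7]; order=1,3
step 3: dequeue 5; queue=[4,6,7]; order=1,3,5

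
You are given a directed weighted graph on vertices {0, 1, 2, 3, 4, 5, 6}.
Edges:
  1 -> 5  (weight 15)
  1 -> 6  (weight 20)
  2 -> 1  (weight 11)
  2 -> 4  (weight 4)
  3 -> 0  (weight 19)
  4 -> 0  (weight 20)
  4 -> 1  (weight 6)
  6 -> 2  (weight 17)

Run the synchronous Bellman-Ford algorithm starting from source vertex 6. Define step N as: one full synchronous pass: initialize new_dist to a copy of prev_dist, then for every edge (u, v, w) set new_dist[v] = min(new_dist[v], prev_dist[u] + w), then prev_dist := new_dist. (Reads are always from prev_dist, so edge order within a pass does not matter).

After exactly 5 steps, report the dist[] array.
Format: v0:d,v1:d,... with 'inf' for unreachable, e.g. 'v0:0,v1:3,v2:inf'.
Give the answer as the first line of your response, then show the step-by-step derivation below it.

v0:41,v1:27,v2:17,v3:inf,v4:21,v5:42,v6:0

step 1: dist = v0:inf,v1:inf,v2:17,v3:inf,v4:inf,v5:inf,v6:0
step 2: dist = v0:inf,v1:28,v2:17,v3:inf,v4:21,v5:inf,v6:0
step 3: dist = v0:41,v1:27,v2:17,v3:inf,v4:21,v5:43,v6:0
step 4: dist = v0:41,v1:27,v2:17,v3:inf,v4:21,v5:42,v6:0
step 5: dist = v0:41,v1:27,v2:17,v3:inf,v4:21,v5:42,v6:0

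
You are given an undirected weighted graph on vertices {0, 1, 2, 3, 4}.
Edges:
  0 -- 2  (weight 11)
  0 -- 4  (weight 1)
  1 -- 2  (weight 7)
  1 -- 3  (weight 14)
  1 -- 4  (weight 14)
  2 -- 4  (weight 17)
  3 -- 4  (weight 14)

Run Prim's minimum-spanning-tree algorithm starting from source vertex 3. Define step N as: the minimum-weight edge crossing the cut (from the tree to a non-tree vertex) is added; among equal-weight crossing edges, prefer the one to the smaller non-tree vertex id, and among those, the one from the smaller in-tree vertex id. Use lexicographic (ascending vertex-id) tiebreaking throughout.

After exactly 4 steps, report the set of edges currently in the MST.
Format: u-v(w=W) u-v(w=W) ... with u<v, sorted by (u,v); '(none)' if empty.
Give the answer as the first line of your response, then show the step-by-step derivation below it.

0-2(w=11) 0-4(w=1) 1-2(w=7) 1-3(w=14)

step 1: add edge 1-3 (w=14); MST = {1-3(w=14)}
step 2: add edge 1-2 (w=7); MST = {1-2(w=7) 1-3(w=14)}
step 3: add edge 0-2 (w=11); MST = {0-2(w=11) 1-2(w=7) 1-3(w=14)}
step 4: add edge 0-4 (w=1); MST = {0-2(w=11) 0-4(w=1) 1-2(w=7) 1-3(w=14)}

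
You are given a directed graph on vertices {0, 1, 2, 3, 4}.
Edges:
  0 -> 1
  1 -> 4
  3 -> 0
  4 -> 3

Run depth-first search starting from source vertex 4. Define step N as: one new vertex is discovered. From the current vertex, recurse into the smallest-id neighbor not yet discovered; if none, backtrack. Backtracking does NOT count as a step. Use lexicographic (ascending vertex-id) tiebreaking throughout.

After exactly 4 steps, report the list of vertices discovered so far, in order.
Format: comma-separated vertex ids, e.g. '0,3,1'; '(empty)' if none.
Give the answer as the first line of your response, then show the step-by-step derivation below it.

4,3,0,1

step 1: discover 4; path=4; order=4
step 2: discover 3; path=4>3; order=4,3
step 3: discover 0; path=4>3>0; order=4,3,0
step 4: discover 1; path=4>3>0>1; order=4,3,0,1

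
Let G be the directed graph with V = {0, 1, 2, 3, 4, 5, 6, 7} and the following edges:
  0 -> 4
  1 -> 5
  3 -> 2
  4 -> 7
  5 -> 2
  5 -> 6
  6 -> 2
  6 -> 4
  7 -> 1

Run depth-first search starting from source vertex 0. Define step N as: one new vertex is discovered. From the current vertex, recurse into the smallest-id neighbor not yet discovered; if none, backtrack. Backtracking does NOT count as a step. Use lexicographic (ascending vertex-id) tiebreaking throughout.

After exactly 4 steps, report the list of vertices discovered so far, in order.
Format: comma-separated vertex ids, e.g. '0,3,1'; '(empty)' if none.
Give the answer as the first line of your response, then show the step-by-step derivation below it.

0,4,7,1

step 1: discover 0; path=0; order=0
step 2: discover 4; path=0>4; order=0,4
step 3: discover 7; path=0>4>7; order=0,4,7
step 4: discover 1; path=0>4>7>1; order=0,4,7,1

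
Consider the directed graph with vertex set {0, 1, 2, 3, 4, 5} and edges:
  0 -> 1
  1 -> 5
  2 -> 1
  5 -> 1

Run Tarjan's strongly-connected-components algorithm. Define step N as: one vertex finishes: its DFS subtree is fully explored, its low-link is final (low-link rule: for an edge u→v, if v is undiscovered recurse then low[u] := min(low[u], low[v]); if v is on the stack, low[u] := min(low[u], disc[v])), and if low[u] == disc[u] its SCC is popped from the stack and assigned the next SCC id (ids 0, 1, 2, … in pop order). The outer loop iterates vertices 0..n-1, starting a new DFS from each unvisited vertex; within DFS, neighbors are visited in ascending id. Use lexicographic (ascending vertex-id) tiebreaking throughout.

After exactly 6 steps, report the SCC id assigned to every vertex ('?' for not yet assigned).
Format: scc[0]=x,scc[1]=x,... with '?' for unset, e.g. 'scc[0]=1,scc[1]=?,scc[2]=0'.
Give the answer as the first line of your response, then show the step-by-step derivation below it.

scc[0]=1,scc[1]=0,scc[2]=2,scc[3]=3,scc[4]=4,scc[5]=0

step 1: low=(low[0]=0,low[1]=1,low[2]=?,low[3]=?,low[4]=?,low[5]=1); scc=(scc[0]=?,scc[1]=?,scc[2]=?,scc[3]=?,scc[4]=?,scc[5]=?)
step 2: low=(low[0]=0,low[1]=1,low[2]=?,low[3]=?,low[4]=?,low[5]=1); scc=(scc[0]=?,scc[1]=0,scc[2]=?,scc[3]=?,scc[4]=?,scc[5]=0)
step 3: low=(low[0]=0,low[1]=1,low[2]=?,low[3]=?,low[4]=?,low[5]=1); scc=(scc[0]=1,scc[1]=0,scc[2]=?,scc[3]=?,scc[4]=?,scc[5]=0)
step 4: low=(low[0]=0,low[1]=1,low[2]=3,low[3]=?,low[4]=?,low[5]=1); scc=(scc[0]=1,scc[1]=0,scc[2]=2,scc[3]=?,scc[4]=?,scc[5]=0)
step 5: low=(low[0]=0,low[1]=1,low[2]=3,low[3]=4,low[4]=?,low[5]=1); scc=(scc[0]=1,scc[1]=0,scc[2]=2,scc[3]=3,scc[4]=?,scc[5]=0)
step 6: low=(low[0]=0,low[1]=1,low[2]=3,low[3]=4,low[4]=5,low[5]=1); scc=(scc[0]=1,scc[1]=0,scc[2]=2,scc[3]=3,scc[4]=4,scc[5]=0)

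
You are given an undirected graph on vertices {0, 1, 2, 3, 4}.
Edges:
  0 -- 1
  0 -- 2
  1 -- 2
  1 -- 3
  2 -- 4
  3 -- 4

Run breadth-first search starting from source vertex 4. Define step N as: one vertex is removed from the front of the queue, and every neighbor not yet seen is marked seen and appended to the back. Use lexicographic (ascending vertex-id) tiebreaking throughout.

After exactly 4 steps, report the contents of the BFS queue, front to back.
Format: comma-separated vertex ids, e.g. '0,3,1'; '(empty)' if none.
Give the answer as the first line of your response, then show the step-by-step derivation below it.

1

step 1: dequeue 4; queue=[2,3]; order=4
step 2: dequeue 2; queue=[3,0,1]; order=4,2
step 3: dequeue 3; queue=[0,1]; order=4,2,3
step 4: dequeue 0; queue=[1]; order=4,2,3,0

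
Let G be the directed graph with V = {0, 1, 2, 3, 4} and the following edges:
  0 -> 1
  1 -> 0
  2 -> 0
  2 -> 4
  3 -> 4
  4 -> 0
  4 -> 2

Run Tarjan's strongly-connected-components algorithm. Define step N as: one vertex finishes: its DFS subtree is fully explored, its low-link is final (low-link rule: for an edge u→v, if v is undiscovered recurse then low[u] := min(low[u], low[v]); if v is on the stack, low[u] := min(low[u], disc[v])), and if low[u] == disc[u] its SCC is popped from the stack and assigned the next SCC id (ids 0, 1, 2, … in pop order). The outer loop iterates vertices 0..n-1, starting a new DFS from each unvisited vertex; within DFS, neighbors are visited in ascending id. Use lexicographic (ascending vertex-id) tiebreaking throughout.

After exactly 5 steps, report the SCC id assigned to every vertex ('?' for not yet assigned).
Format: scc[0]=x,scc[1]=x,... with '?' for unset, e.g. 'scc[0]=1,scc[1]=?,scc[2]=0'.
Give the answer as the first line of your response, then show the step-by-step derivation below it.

scc[0]=0,scc[1]=0,scc[2]=1,scc[3]=2,scc[4]=1

step 1: low=(low[0]=0,low[1]=0,low[2]=?,low[3]=?,low[4]=?); scc=(scc[0]=?,scc[1]=?,scc[2]=?,scc[3]=?,scc[4]=?)
step 2: low=(low[0]=0,low[1]=0,low[2]=?,low[3]=?,low[4]=?); scc=(scc[0]=0,scc[1]=0,scc[2]=?,scc[3]=?,scc[4]=?)
step 3: low=(low[0]=0,low[1]=0,low[2]=2,low[3]=?,low[4]=2); scc=(scc[0]=0,scc[1]=0,scc[2]=?,scc[3]=?,scc[4]=?)
step 4: low=(low[0]=0,low[1]=0,low[2]=2,low[3]=?,low[4]=2); scc=(scc[0]=0,scc[1]=0,scc[2]=1,scc[3]=?,scc[4]=1)
step 5: low=(low[0]=0,low[1]=0,low[2]=2,low[3]=4,low[4]=2); scc=(scc[0]=0,scc[1]=0,scc[2]=1,scc[3]=2,scc[4]=1)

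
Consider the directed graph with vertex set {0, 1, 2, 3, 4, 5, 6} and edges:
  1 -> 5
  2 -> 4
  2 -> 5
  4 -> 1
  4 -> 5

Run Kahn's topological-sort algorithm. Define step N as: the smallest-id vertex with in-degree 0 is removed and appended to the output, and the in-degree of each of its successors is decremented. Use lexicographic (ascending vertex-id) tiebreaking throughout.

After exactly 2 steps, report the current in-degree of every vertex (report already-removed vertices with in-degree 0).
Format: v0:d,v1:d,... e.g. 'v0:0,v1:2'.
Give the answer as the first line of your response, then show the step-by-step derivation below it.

v0:0,v1:1,v2:0,v3:0,v4:0,v5:2,v6:0

step 1: output 0; order=[0]; indeg=(0,1,0,0,1,3,0)
step 2: output 2; order=[0,2]; indeg=(0,1,0,0,0,2,0)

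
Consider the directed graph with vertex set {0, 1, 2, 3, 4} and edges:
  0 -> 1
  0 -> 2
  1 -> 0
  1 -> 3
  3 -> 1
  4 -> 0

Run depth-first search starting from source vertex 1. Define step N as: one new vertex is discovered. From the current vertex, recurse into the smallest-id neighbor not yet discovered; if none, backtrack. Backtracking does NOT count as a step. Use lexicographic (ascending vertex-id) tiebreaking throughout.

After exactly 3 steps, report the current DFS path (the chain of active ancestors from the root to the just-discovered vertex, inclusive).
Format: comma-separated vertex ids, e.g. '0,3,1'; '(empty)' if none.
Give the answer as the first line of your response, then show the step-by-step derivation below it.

1,0,2

step 1: discover 1; path=1; order=1
step 2: discover 0; path=1>0; order=1,0
step 3: discover 2; path=1>0>2; order=1,0,2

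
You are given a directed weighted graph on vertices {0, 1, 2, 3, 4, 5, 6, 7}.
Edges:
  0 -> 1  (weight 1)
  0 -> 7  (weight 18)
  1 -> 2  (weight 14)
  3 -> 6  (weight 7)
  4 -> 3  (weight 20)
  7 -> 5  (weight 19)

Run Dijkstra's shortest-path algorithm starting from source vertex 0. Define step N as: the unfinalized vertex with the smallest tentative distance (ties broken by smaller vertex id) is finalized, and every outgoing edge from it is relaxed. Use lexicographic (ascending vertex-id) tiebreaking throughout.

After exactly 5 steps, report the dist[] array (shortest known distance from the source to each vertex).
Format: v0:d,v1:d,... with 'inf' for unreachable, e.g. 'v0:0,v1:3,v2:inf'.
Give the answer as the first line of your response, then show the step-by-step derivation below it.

v0:0,v1:1,v2:15,v3:inf,v4:inf,v5:37,v6:inf,v7:18

step 1: dist = v0:0,v1:1,v2:inf,v3:inf,v4:inf,v5:inf,v6:inf,v7:18
step 2: dist = v0:0,v1:1,v2:15,v3:inf,v4:inf,v5:inf,v6:inf,v7:18
step 3: dist = v0:0,v1:1,v2:15,v3:inf,v4:inf,v5:inf,v6:inf,v7:18
step 4: dist = v0:0,v1:1,v2:15,v3:inf,v4:inf,v5:37,v6:inf,v7:18
step 5: dist = v0:0,v1:1,v2:15,v3:inf,v4:inf,v5:37,v6:inf,v7:18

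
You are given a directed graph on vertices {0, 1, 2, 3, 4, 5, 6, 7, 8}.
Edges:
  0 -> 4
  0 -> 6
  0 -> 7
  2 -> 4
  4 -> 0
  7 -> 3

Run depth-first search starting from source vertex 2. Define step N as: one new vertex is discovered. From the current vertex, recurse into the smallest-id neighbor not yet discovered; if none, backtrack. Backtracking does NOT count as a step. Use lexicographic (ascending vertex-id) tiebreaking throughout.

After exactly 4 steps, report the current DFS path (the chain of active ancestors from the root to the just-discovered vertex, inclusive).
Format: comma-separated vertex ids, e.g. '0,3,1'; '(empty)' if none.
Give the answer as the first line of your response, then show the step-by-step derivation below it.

2,4,0,6

step 1: discover 2; path=2; order=2
step 2: discover 4; path=2>4; order=2,4
step 3: discover 0; path=2>4>0; order=2,4,0
step 4: discover 6; path=2>4>0>6; order=2,4,0,6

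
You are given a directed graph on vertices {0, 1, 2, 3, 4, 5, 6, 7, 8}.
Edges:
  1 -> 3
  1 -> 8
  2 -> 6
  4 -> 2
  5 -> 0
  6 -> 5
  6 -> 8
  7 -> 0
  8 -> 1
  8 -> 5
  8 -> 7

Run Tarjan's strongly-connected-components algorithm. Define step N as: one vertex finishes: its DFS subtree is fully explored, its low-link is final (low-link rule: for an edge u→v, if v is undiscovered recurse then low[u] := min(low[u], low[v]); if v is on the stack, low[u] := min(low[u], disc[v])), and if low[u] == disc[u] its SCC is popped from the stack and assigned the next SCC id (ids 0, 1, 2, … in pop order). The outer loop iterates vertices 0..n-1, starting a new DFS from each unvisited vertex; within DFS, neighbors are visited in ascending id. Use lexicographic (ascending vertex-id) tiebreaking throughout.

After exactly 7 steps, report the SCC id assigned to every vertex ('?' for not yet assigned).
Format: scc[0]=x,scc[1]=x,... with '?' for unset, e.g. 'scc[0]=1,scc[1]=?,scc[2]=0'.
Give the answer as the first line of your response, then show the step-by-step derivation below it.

scc[0]=0,scc[1]=4,scc[2]=?,scc[3]=1,scc[4]=?,scc[5]=2,scc[6]=5,scc[7]=3,scc[8]=4

step 1: low=(low[0]=0,low[1]=?,low[2]=?,low[3]=?,low[4]=?,low[5]=?,low[6]=?,low[7]=?,low[8]=?); scc=(scc[0]=0,scc[1]=?,scc[2]=?,scc[3]=?,scc[4]=?,scc[5]=?,scc[6]=?,scc[7]=?,scc[8]=?)
step 2: low=(low[0]=0,low[1]=1,low[2]=?,low[3]=2,low[4]=?,low[5]=?,low[6]=?,low[7]=?,low[8]=?); scc=(scc[0]=0,scc[1]=?,scc[2]=?,scc[3]=1,scc[4]=?,scc[5]=?,scc[6]=?,scc[7]=?,scc[8]=?)
step 3: low=(low[0]=0,low[1]=1,low[2]=?,low[3]=2,low[4]=?,low[5]=4,low[6]=?,low[7]=?,low[8]=1); scc=(scc[0]=0,scc[1]=?,scc[2]=?,scc[3]=1,scc[4]=?,scc[5]=2,scc[6]=?,scc[7]=?,scc[8]=?)
step 4: low=(low[0]=0,low[1]=1,low[2]=?,low[3]=2,low[4]=?,low[5]=4,low[6]=?,low[7]=5,low[8]=1); scc=(scc[0]=0,scc[1]=?,scc[2]=?,scc[3]=1,scc[4]=?,scc[5]=2,scc[6]=?,scc[7]=3,scc[8]=?)
step 5: low=(low[0]=0,low[1]=1,low[2]=?,low[3]=2,low[4]=?,low[5]=4,low[6]=?,low[7]=5,low[8]=1); scc=(scc[0]=0,scc[1]=?,scc[2]=?,scc[3]=1,scc[4]=?,scc[5]=2,scc[6]=?,scc[7]=3,scc[8]=?)
step 6: low=(low[0]=0,low[1]=1,low[2]=?,low[3]=2,low[4]=?,low[5]=4,low[6]=?,low[7]=5,low[8]=1); scc=(scc[0]=0,scc[1]=4,scc[2]=?,scc[3]=1,scc[4]=?,scc[5]=2,scc[6]=?,scc[7]=3,scc[8]=4)
step 7: low=(low[0]=0,low[1]=1,low[2]=6,low[3]=2,low[4]=?,low[5]=4,low[6]=7,low[7]=5,low[8]=1); scc=(scc[0]=0,scc[1]=4,scc[2]=?,scc[3]=1,scc[4]=?,scc[5]=2,scc[6]=5,scc[7]=3,scc[8]=4)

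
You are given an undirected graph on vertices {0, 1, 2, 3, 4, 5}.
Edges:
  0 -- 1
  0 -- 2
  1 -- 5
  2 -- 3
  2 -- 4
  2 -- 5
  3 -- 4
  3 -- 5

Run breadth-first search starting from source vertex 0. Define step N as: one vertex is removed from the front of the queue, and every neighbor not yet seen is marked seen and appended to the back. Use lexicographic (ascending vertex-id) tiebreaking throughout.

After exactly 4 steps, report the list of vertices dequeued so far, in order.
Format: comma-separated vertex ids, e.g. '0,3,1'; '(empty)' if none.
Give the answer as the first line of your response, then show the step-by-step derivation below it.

0,1,2,5

step 1: dequeue 0; queue=[1,2]; order=0
step 2: dequeue 1; queue=[2,5]; order=0,1
step 3: dequeue 2; queue=[5,3,4]; order=0,1,2
step 4: dequeue 5; queue=[3,4]; order=0,1,2,5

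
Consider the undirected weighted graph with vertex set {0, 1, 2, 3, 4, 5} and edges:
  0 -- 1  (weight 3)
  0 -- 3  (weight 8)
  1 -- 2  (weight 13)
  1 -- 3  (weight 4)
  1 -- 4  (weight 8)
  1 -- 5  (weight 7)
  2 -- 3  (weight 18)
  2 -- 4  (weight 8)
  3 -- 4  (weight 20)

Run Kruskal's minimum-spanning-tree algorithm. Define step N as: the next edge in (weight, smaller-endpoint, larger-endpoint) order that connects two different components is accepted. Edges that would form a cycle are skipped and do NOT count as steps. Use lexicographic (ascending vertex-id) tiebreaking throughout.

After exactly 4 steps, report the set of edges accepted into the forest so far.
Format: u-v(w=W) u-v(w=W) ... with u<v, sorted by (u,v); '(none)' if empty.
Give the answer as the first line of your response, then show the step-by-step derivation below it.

0-1(w=3) 1-3(w=4) 1-4(w=8) 1-5(w=7)

step 1: add edge 0-1 (w=3); MST = {0-1(w=3)}
step 2: add edge 1-3 (w=4); MST = {0-1(w=3) 1-3(w=4)}
step 3: add edge 1-5 (w=7); MST = {0-1(w=3) 1-3(w=4) 1-5(w=7)}
step 4: add edge 1-4 (w=8); MST = {0-1(w=3) 1-3(w=4) 1-4(w=8) 1-5(w=7)}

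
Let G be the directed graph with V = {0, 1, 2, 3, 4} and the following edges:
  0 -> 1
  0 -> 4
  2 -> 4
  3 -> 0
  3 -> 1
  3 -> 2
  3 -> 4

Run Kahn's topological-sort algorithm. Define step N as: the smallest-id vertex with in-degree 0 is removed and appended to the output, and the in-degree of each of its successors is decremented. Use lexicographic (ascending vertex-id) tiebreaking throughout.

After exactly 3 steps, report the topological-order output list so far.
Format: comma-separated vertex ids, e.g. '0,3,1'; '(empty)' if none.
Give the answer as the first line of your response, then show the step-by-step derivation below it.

3,0,1

step 1: output 3; order=[3]; indeg=(0,1,0,0,2)
step 2: output 0; order=[3,0]; indeg=(0,0,0,0,1)
step 3: output 1; order=[3,0,1]; indeg=(0,0,0,0,1)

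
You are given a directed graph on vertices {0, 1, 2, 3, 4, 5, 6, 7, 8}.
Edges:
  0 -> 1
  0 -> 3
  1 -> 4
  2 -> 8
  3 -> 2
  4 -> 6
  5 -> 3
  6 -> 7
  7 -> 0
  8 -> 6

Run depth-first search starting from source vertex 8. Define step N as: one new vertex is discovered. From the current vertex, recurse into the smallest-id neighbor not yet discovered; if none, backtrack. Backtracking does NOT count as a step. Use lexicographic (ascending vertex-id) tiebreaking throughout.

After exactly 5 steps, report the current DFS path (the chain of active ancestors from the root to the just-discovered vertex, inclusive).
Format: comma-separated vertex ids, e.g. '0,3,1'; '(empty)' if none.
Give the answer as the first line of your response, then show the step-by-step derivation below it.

8,6,7,0,1

step 1: discover 8; path=8; order=8
step 2: discover 6; path=8>6; order=8,6
step 3: discover 7; path=8>6>7; order=8,6,7
step 4: discover 0; path=8>6>7>0; order=8,6,7,0
step 5: discover 1; path=8>6>7>0>1; order=8,6,7,0,1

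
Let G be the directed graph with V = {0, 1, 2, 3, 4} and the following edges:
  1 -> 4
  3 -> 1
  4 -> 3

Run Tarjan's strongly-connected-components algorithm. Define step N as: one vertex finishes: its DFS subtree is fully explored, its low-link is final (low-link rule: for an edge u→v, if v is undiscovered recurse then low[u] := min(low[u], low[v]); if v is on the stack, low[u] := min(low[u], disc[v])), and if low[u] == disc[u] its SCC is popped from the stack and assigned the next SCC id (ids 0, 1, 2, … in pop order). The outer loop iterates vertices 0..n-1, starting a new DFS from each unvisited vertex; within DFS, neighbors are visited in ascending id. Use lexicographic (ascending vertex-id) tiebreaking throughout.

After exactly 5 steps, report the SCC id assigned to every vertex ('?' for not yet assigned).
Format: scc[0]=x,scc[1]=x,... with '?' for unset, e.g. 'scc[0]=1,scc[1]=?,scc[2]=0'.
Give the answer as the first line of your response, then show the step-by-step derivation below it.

scc[0]=0,scc[1]=1,scc[2]=2,scc[3]=1,scc[4]=1

step 1: low=(low[0]=0,low[1]=?,low[2]=?,low[3]=?,low[4]=?); scc=(scc[0]=0,scc[1]=?,scc[2]=?,scc[3]=?,scc[4]=?)
step 2: low=(low[0]=0,low[1]=1,low[2]=?,low[3]=1,low[4]=2); scc=(scc[0]=0,scc[1]=?,scc[2]=?,scc[3]=?,scc[4]=?)
step 3: low=(low[0]=0,low[1]=1,low[2]=?,low[3]=1,low[4]=1); scc=(scc[0]=0,scc[1]=?,scc[2]=?,scc[3]=?,scc[4]=?)
step 4: low=(low[0]=0,low[1]=1,low[2]=?,low[3]=1,low[4]=1); scc=(scc[0]=0,scc[1]=1,scc[2]=?,scc[3]=1,scc[4]=1)
step 5: low=(low[0]=0,low[1]=1,low[2]=4,low[3]=1,low[4]=1); scc=(scc[0]=0,scc[1]=1,scc[2]=2,scc[3]=1,scc[4]=1)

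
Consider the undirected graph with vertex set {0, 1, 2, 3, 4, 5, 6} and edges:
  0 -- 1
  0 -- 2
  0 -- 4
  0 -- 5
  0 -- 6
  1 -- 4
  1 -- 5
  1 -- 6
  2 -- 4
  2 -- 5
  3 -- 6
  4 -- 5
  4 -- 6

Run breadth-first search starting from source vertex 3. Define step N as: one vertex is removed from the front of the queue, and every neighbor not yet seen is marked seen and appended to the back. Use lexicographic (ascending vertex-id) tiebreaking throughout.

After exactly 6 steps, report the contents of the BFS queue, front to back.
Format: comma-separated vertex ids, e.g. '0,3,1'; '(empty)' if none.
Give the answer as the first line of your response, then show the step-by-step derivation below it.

5

step 1: dequeue 3; queue=[6]; order=3
step 2: dequeue 6; queue=[0,1,4]; order=3,6
step 3: dequeue 0; queue=[1,4,2,5]; order=3,6,0
step 4: dequeue 1; queue=[4,2,5]; order=3,6,0,1
step 5: dequeue 4; queue=[2,5]; order=3,6,0,1,4
step 6: dequeue 2; queue=[5]; order=3,6,0,1,4,2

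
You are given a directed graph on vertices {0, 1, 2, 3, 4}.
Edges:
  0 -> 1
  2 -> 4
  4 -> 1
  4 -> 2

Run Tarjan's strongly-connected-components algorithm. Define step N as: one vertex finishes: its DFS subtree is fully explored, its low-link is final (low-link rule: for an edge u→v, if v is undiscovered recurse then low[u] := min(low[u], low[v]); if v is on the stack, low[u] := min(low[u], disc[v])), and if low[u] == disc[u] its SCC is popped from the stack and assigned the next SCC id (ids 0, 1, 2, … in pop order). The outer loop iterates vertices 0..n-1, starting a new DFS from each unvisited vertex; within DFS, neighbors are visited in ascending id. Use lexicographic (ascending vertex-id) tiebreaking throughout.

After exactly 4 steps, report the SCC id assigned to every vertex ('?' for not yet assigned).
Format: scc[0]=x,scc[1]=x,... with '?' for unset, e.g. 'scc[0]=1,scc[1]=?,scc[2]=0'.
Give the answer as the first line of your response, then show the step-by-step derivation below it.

scc[0]=1,scc[1]=0,scc[2]=2,scc[3]=?,scc[4]=2

step 1: low=(low[0]=0,low[1]=1,low[2]=?,low[3]=?,low[4]=?); scc=(scc[0]=?,scc[1]=0,scc[2]=?,scc[3]=?,scc[4]=?)
step 2: low=(low[0]=0,low[1]=1,low[2]=?,low[3]=?,low[4]=?); scc=(scc[0]=1,scc[1]=0,scc[2]=?,scc[3]=?,scc[4]=?)
step 3: low=(low[0]=0,low[1]=1,low[2]=2,low[3]=?,low[4]=2); scc=(scc[0]=1,scc[1]=0,scc[2]=?,scc[3]=?,scc[4]=?)
step 4: low=(low[0]=0,low[1]=1,low[2]=2,low[3]=?,low[4]=2); scc=(scc[0]=1,scc[1]=0,scc[2]=2,scc[3]=?,scc[4]=2)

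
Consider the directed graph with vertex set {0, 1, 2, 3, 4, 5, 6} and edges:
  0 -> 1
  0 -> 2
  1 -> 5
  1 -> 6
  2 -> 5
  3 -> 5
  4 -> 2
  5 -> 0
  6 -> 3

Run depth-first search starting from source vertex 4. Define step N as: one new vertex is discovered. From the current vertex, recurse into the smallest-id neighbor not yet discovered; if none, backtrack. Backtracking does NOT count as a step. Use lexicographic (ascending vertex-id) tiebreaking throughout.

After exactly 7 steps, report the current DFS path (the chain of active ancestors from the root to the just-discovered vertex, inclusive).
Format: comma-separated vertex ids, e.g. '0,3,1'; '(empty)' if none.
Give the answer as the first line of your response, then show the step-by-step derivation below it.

4,2,5,0,1,6,3

step 1: discover 4; path=4; order=4
step 2: discover 2; path=4>2; order=4,2
step 3: discover 5; path=4>2>5; order=4,2,5
step 4: discover 0; path=4>2>5>0; order=4,2,5,0
step 5: discover 1; path=4>2>5>0>1; order=4,2,5,0,1
step 6: discover 6; path=4>2>5>0>1>6; order=4,2,5,0,1,6
step 7: discover 3; path=4>2>5>0>1>6>3; order=4,2,5,0,1,6,3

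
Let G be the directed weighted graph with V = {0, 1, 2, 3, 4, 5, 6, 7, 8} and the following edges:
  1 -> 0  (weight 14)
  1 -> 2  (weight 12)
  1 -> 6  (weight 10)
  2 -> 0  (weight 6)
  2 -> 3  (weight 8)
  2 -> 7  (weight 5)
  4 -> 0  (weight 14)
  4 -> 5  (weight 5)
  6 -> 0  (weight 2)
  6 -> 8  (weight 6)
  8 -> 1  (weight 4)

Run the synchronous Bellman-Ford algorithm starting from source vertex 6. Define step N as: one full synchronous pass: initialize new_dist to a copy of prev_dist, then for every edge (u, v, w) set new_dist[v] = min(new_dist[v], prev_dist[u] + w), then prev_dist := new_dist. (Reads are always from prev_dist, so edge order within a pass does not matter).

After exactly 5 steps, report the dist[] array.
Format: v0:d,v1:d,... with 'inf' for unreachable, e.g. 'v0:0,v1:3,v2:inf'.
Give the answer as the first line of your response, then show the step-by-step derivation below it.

v0:2,v1:10,v2:22,v3:30,v4:inf,v5:inf,v6:0,v7:27,v8:6

step 1: dist = v0:2,v1:inf,v2:inf,v3:inf,v4:inf,v5:inf,v6:0,v7:inf,v8:6
step 2: dist = v0:2,v1:10,v2:inf,v3:inf,v4:inf,v5:inf,v6:0,v7:inf,v8:6
step 3: dist = v0:2,v1:10,v2:22,v3:inf,v4:inf,v5:inf,v6:0,v7:inf,v8:6
step 4: dist = v0:2,v1:10,v2:22,v3:30,v4:inf,v5:inf,v6:0,v7:27,v8:6
step 5: dist = v0:2,v1:10,v2:22,v3:30,v4:inf,v5:inf,v6:0,v7:27,v8:6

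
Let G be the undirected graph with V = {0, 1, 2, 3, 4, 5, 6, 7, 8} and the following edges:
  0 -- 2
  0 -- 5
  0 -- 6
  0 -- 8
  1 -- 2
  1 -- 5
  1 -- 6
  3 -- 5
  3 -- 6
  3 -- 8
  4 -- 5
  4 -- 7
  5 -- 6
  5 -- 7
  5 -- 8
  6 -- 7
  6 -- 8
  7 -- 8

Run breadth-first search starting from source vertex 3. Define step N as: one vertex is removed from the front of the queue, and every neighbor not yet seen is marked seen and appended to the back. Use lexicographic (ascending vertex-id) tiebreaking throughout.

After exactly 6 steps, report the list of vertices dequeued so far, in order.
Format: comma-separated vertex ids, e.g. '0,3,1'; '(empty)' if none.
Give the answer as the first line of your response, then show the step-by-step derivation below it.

3,5,6,8,0,1

step 1: dequeue 3; queue=[5,6,8]; order=3
step 2: dequeue 5; queue=[6,8,0,1,4,7]; order=3,5
step 3: dequeue 6; queue=[8,0,1,4,7]; order=3,5,6
step 4: dequeue 8; queue=[0,1,4,7]; order=3,5,6,8
step 5: dequeue 0; queue=[1,4,7,2]; order=3,5,6,8,0
step 6: dequeue 1; queue=[4,7,2]; order=3,5,6,8,0,1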